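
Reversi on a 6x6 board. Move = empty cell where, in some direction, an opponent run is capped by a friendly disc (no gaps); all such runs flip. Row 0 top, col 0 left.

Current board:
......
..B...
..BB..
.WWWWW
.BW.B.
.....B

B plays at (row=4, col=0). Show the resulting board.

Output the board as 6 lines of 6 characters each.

Answer: ......
..B...
..BB..
.BWWWW
BBW.B.
.....B

Derivation:
Place B at (4,0); scan 8 dirs for brackets.
Dir NW: edge -> no flip
Dir N: first cell '.' (not opp) -> no flip
Dir NE: opp run (3,1) capped by B -> flip
Dir W: edge -> no flip
Dir E: first cell 'B' (not opp) -> no flip
Dir SW: edge -> no flip
Dir S: first cell '.' (not opp) -> no flip
Dir SE: first cell '.' (not opp) -> no flip
All flips: (3,1)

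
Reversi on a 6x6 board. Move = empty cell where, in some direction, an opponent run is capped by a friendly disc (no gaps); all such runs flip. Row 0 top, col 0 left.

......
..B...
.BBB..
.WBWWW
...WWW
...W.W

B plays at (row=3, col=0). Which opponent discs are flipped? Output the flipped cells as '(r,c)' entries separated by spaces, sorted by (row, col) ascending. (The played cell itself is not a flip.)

Answer: (3,1)

Derivation:
Dir NW: edge -> no flip
Dir N: first cell '.' (not opp) -> no flip
Dir NE: first cell 'B' (not opp) -> no flip
Dir W: edge -> no flip
Dir E: opp run (3,1) capped by B -> flip
Dir SW: edge -> no flip
Dir S: first cell '.' (not opp) -> no flip
Dir SE: first cell '.' (not opp) -> no flip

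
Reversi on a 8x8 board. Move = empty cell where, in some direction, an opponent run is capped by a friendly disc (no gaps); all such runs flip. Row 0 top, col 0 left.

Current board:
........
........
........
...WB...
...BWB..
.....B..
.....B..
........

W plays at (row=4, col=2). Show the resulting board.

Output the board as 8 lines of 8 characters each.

Answer: ........
........
........
...WB...
..WWWB..
.....B..
.....B..
........

Derivation:
Place W at (4,2); scan 8 dirs for brackets.
Dir NW: first cell '.' (not opp) -> no flip
Dir N: first cell '.' (not opp) -> no flip
Dir NE: first cell 'W' (not opp) -> no flip
Dir W: first cell '.' (not opp) -> no flip
Dir E: opp run (4,3) capped by W -> flip
Dir SW: first cell '.' (not opp) -> no flip
Dir S: first cell '.' (not opp) -> no flip
Dir SE: first cell '.' (not opp) -> no flip
All flips: (4,3)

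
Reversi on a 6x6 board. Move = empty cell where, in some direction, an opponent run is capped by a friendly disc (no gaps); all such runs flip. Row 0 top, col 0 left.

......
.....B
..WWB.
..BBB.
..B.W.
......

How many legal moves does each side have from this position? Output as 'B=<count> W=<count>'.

-- B to move --
(1,1): flips 1 -> legal
(1,2): flips 2 -> legal
(1,3): flips 1 -> legal
(1,4): flips 1 -> legal
(2,1): flips 2 -> legal
(3,1): no bracket -> illegal
(3,5): no bracket -> illegal
(4,3): no bracket -> illegal
(4,5): no bracket -> illegal
(5,3): no bracket -> illegal
(5,4): flips 1 -> legal
(5,5): flips 1 -> legal
B mobility = 7
-- W to move --
(0,4): no bracket -> illegal
(0,5): no bracket -> illegal
(1,3): no bracket -> illegal
(1,4): flips 2 -> legal
(2,1): no bracket -> illegal
(2,5): flips 1 -> legal
(3,1): no bracket -> illegal
(3,5): no bracket -> illegal
(4,1): flips 1 -> legal
(4,3): flips 1 -> legal
(4,5): flips 1 -> legal
(5,1): no bracket -> illegal
(5,2): flips 2 -> legal
(5,3): no bracket -> illegal
W mobility = 6

Answer: B=7 W=6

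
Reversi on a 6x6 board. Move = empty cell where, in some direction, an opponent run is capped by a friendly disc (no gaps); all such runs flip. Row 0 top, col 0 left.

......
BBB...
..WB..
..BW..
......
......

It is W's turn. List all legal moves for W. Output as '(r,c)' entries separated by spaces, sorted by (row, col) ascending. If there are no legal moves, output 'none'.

Answer: (0,0) (0,2) (1,3) (2,4) (3,1) (4,2)

Derivation:
(0,0): flips 1 -> legal
(0,1): no bracket -> illegal
(0,2): flips 1 -> legal
(0,3): no bracket -> illegal
(1,3): flips 1 -> legal
(1,4): no bracket -> illegal
(2,0): no bracket -> illegal
(2,1): no bracket -> illegal
(2,4): flips 1 -> legal
(3,1): flips 1 -> legal
(3,4): no bracket -> illegal
(4,1): no bracket -> illegal
(4,2): flips 1 -> legal
(4,3): no bracket -> illegal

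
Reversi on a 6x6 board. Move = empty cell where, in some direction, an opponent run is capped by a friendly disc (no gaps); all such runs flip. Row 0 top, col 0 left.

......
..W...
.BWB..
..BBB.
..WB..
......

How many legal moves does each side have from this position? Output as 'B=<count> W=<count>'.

Answer: B=7 W=5

Derivation:
-- B to move --
(0,1): flips 1 -> legal
(0,2): flips 2 -> legal
(0,3): flips 1 -> legal
(1,1): flips 1 -> legal
(1,3): no bracket -> illegal
(3,1): no bracket -> illegal
(4,1): flips 1 -> legal
(5,1): flips 1 -> legal
(5,2): flips 1 -> legal
(5,3): no bracket -> illegal
B mobility = 7
-- W to move --
(1,0): no bracket -> illegal
(1,1): no bracket -> illegal
(1,3): no bracket -> illegal
(1,4): no bracket -> illegal
(2,0): flips 1 -> legal
(2,4): flips 2 -> legal
(2,5): no bracket -> illegal
(3,0): flips 1 -> legal
(3,1): no bracket -> illegal
(3,5): no bracket -> illegal
(4,1): no bracket -> illegal
(4,4): flips 2 -> legal
(4,5): flips 2 -> legal
(5,2): no bracket -> illegal
(5,3): no bracket -> illegal
(5,4): no bracket -> illegal
W mobility = 5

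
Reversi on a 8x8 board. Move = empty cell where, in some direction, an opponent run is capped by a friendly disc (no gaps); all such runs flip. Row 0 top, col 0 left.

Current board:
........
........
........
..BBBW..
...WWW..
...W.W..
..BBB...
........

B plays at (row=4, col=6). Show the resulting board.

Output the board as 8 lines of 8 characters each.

Place B at (4,6); scan 8 dirs for brackets.
Dir NW: opp run (3,5), next='.' -> no flip
Dir N: first cell '.' (not opp) -> no flip
Dir NE: first cell '.' (not opp) -> no flip
Dir W: opp run (4,5) (4,4) (4,3), next='.' -> no flip
Dir E: first cell '.' (not opp) -> no flip
Dir SW: opp run (5,5) capped by B -> flip
Dir S: first cell '.' (not opp) -> no flip
Dir SE: first cell '.' (not opp) -> no flip
All flips: (5,5)

Answer: ........
........
........
..BBBW..
...WWWB.
...W.B..
..BBB...
........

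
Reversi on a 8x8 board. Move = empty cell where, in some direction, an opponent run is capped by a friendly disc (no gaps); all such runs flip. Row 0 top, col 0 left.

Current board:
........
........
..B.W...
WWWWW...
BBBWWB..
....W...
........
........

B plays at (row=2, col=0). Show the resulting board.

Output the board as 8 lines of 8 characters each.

Answer: ........
........
B.B.W...
BBWWW...
BBBWWB..
....W...
........
........

Derivation:
Place B at (2,0); scan 8 dirs for brackets.
Dir NW: edge -> no flip
Dir N: first cell '.' (not opp) -> no flip
Dir NE: first cell '.' (not opp) -> no flip
Dir W: edge -> no flip
Dir E: first cell '.' (not opp) -> no flip
Dir SW: edge -> no flip
Dir S: opp run (3,0) capped by B -> flip
Dir SE: opp run (3,1) capped by B -> flip
All flips: (3,0) (3,1)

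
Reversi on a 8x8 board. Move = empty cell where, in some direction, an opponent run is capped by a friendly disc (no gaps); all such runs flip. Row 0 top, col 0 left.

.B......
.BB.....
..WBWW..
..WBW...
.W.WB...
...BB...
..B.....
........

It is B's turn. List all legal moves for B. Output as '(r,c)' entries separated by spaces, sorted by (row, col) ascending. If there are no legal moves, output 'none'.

Answer: (1,4) (1,5) (2,1) (2,6) (3,1) (3,5) (4,2) (4,5) (5,0)

Derivation:
(1,3): no bracket -> illegal
(1,4): flips 2 -> legal
(1,5): flips 1 -> legal
(1,6): no bracket -> illegal
(2,1): flips 3 -> legal
(2,6): flips 2 -> legal
(3,0): no bracket -> illegal
(3,1): flips 1 -> legal
(3,5): flips 1 -> legal
(3,6): no bracket -> illegal
(4,0): no bracket -> illegal
(4,2): flips 3 -> legal
(4,5): flips 1 -> legal
(5,0): flips 2 -> legal
(5,1): no bracket -> illegal
(5,2): no bracket -> illegal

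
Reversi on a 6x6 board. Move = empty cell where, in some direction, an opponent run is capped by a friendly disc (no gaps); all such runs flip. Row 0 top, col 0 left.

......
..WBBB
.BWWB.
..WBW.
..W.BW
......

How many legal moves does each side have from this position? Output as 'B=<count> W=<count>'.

Answer: B=7 W=10

Derivation:
-- B to move --
(0,1): no bracket -> illegal
(0,2): no bracket -> illegal
(0,3): flips 1 -> legal
(1,1): flips 2 -> legal
(2,5): no bracket -> illegal
(3,1): flips 2 -> legal
(3,5): flips 1 -> legal
(4,1): flips 2 -> legal
(4,3): flips 1 -> legal
(5,1): flips 1 -> legal
(5,2): no bracket -> illegal
(5,3): no bracket -> illegal
(5,4): no bracket -> illegal
(5,5): no bracket -> illegal
B mobility = 7
-- W to move --
(0,2): no bracket -> illegal
(0,3): flips 1 -> legal
(0,4): flips 3 -> legal
(0,5): flips 1 -> legal
(1,0): flips 1 -> legal
(1,1): no bracket -> illegal
(2,0): flips 1 -> legal
(2,5): flips 1 -> legal
(3,0): flips 1 -> legal
(3,1): no bracket -> illegal
(3,5): no bracket -> illegal
(4,3): flips 2 -> legal
(5,3): no bracket -> illegal
(5,4): flips 1 -> legal
(5,5): flips 2 -> legal
W mobility = 10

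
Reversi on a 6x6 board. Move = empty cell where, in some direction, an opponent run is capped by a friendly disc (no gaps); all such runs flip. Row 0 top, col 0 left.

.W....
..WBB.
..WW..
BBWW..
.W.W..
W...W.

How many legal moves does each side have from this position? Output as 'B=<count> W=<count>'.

Answer: B=5 W=6

Derivation:
-- B to move --
(0,0): no bracket -> illegal
(0,2): no bracket -> illegal
(0,3): no bracket -> illegal
(1,0): no bracket -> illegal
(1,1): flips 1 -> legal
(2,1): no bracket -> illegal
(2,4): no bracket -> illegal
(3,4): flips 2 -> legal
(4,0): no bracket -> illegal
(4,2): no bracket -> illegal
(4,4): no bracket -> illegal
(4,5): no bracket -> illegal
(5,1): flips 1 -> legal
(5,2): flips 1 -> legal
(5,3): flips 3 -> legal
(5,5): no bracket -> illegal
B mobility = 5
-- W to move --
(0,2): no bracket -> illegal
(0,3): flips 1 -> legal
(0,4): flips 1 -> legal
(0,5): flips 1 -> legal
(1,5): flips 2 -> legal
(2,0): no bracket -> illegal
(2,1): flips 1 -> legal
(2,4): no bracket -> illegal
(2,5): no bracket -> illegal
(4,0): flips 1 -> legal
(4,2): no bracket -> illegal
W mobility = 6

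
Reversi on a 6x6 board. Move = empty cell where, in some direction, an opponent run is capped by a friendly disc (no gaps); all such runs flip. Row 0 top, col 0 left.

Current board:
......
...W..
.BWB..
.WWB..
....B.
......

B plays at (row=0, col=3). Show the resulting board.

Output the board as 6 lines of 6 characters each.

Place B at (0,3); scan 8 dirs for brackets.
Dir NW: edge -> no flip
Dir N: edge -> no flip
Dir NE: edge -> no flip
Dir W: first cell '.' (not opp) -> no flip
Dir E: first cell '.' (not opp) -> no flip
Dir SW: first cell '.' (not opp) -> no flip
Dir S: opp run (1,3) capped by B -> flip
Dir SE: first cell '.' (not opp) -> no flip
All flips: (1,3)

Answer: ...B..
...B..
.BWB..
.WWB..
....B.
......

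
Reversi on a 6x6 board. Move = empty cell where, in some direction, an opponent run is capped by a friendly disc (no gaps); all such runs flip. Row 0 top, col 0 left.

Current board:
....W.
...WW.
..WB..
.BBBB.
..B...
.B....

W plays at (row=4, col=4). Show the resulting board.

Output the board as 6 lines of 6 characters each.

Answer: ....W.
...WW.
..WB..
.BBWB.
..B.W.
.B....

Derivation:
Place W at (4,4); scan 8 dirs for brackets.
Dir NW: opp run (3,3) capped by W -> flip
Dir N: opp run (3,4), next='.' -> no flip
Dir NE: first cell '.' (not opp) -> no flip
Dir W: first cell '.' (not opp) -> no flip
Dir E: first cell '.' (not opp) -> no flip
Dir SW: first cell '.' (not opp) -> no flip
Dir S: first cell '.' (not opp) -> no flip
Dir SE: first cell '.' (not opp) -> no flip
All flips: (3,3)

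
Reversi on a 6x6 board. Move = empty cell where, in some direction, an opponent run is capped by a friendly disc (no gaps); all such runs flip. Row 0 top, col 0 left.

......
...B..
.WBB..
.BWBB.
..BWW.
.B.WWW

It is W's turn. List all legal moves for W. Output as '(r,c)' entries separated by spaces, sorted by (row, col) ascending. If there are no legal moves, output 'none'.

Answer: (0,3) (1,1) (1,2) (1,4) (2,0) (2,4) (2,5) (3,0) (3,5) (4,1) (5,2)

Derivation:
(0,2): no bracket -> illegal
(0,3): flips 3 -> legal
(0,4): no bracket -> illegal
(1,1): flips 2 -> legal
(1,2): flips 1 -> legal
(1,4): flips 1 -> legal
(2,0): flips 2 -> legal
(2,4): flips 3 -> legal
(2,5): flips 1 -> legal
(3,0): flips 1 -> legal
(3,5): flips 2 -> legal
(4,0): no bracket -> illegal
(4,1): flips 2 -> legal
(4,5): no bracket -> illegal
(5,0): no bracket -> illegal
(5,2): flips 1 -> legal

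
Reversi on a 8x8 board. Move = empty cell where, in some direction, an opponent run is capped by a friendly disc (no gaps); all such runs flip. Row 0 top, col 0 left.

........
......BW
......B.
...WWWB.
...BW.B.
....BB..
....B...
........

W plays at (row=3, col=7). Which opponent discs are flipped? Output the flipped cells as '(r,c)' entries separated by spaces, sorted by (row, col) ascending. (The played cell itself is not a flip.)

Answer: (3,6)

Derivation:
Dir NW: opp run (2,6), next='.' -> no flip
Dir N: first cell '.' (not opp) -> no flip
Dir NE: edge -> no flip
Dir W: opp run (3,6) capped by W -> flip
Dir E: edge -> no flip
Dir SW: opp run (4,6) (5,5) (6,4), next='.' -> no flip
Dir S: first cell '.' (not opp) -> no flip
Dir SE: edge -> no flip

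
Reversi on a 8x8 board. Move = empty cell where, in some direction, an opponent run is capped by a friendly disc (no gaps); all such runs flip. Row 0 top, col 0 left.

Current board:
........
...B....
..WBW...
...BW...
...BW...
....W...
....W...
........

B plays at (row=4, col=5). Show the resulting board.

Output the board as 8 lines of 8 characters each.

Place B at (4,5); scan 8 dirs for brackets.
Dir NW: opp run (3,4) capped by B -> flip
Dir N: first cell '.' (not opp) -> no flip
Dir NE: first cell '.' (not opp) -> no flip
Dir W: opp run (4,4) capped by B -> flip
Dir E: first cell '.' (not opp) -> no flip
Dir SW: opp run (5,4), next='.' -> no flip
Dir S: first cell '.' (not opp) -> no flip
Dir SE: first cell '.' (not opp) -> no flip
All flips: (3,4) (4,4)

Answer: ........
...B....
..WBW...
...BB...
...BBB..
....W...
....W...
........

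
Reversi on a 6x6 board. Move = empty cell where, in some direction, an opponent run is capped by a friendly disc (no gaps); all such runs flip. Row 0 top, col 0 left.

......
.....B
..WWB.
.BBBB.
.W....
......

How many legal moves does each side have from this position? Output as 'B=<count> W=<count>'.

Answer: B=7 W=7

Derivation:
-- B to move --
(1,1): flips 1 -> legal
(1,2): flips 2 -> legal
(1,3): flips 2 -> legal
(1,4): flips 1 -> legal
(2,1): flips 2 -> legal
(3,0): no bracket -> illegal
(4,0): no bracket -> illegal
(4,2): no bracket -> illegal
(5,0): flips 1 -> legal
(5,1): flips 1 -> legal
(5,2): no bracket -> illegal
B mobility = 7
-- W to move --
(0,4): no bracket -> illegal
(0,5): no bracket -> illegal
(1,3): no bracket -> illegal
(1,4): no bracket -> illegal
(2,0): no bracket -> illegal
(2,1): flips 1 -> legal
(2,5): flips 1 -> legal
(3,0): no bracket -> illegal
(3,5): no bracket -> illegal
(4,0): flips 1 -> legal
(4,2): flips 1 -> legal
(4,3): flips 1 -> legal
(4,4): flips 1 -> legal
(4,5): flips 1 -> legal
W mobility = 7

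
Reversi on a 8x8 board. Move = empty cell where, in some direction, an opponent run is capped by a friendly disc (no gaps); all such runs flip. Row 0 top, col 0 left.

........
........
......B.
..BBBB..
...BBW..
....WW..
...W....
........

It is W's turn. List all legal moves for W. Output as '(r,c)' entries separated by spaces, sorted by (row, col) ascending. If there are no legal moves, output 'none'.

Answer: (2,1) (2,2) (2,3) (2,4) (2,5) (4,2)

Derivation:
(1,5): no bracket -> illegal
(1,6): no bracket -> illegal
(1,7): no bracket -> illegal
(2,1): flips 2 -> legal
(2,2): flips 2 -> legal
(2,3): flips 1 -> legal
(2,4): flips 2 -> legal
(2,5): flips 1 -> legal
(2,7): no bracket -> illegal
(3,1): no bracket -> illegal
(3,6): no bracket -> illegal
(3,7): no bracket -> illegal
(4,1): no bracket -> illegal
(4,2): flips 2 -> legal
(4,6): no bracket -> illegal
(5,2): no bracket -> illegal
(5,3): no bracket -> illegal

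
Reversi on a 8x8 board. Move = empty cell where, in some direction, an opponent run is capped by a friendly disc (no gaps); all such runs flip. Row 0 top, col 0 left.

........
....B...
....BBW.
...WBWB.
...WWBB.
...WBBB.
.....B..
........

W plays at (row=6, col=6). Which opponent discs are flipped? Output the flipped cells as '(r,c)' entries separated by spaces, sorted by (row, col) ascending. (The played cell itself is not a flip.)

Dir NW: opp run (5,5) capped by W -> flip
Dir N: opp run (5,6) (4,6) (3,6) capped by W -> flip
Dir NE: first cell '.' (not opp) -> no flip
Dir W: opp run (6,5), next='.' -> no flip
Dir E: first cell '.' (not opp) -> no flip
Dir SW: first cell '.' (not opp) -> no flip
Dir S: first cell '.' (not opp) -> no flip
Dir SE: first cell '.' (not opp) -> no flip

Answer: (3,6) (4,6) (5,5) (5,6)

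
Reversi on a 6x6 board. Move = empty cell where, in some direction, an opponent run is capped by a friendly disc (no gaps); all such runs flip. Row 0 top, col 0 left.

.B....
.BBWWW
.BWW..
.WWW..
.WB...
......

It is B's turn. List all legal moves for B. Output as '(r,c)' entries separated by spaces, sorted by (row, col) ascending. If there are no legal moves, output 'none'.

(0,2): no bracket -> illegal
(0,3): no bracket -> illegal
(0,4): no bracket -> illegal
(0,5): no bracket -> illegal
(2,0): flips 1 -> legal
(2,4): flips 3 -> legal
(2,5): no bracket -> illegal
(3,0): no bracket -> illegal
(3,4): flips 1 -> legal
(4,0): flips 1 -> legal
(4,3): flips 1 -> legal
(4,4): flips 2 -> legal
(5,0): no bracket -> illegal
(5,1): flips 2 -> legal
(5,2): no bracket -> illegal

Answer: (2,0) (2,4) (3,4) (4,0) (4,3) (4,4) (5,1)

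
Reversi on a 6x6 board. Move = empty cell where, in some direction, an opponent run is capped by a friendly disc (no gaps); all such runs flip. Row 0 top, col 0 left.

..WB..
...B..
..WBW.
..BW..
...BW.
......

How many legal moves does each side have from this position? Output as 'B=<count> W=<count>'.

Answer: B=8 W=4

Derivation:
-- B to move --
(0,1): flips 1 -> legal
(1,1): no bracket -> illegal
(1,2): flips 1 -> legal
(1,4): no bracket -> illegal
(1,5): no bracket -> illegal
(2,1): flips 1 -> legal
(2,5): flips 1 -> legal
(3,1): flips 1 -> legal
(3,4): flips 1 -> legal
(3,5): flips 1 -> legal
(4,2): no bracket -> illegal
(4,5): flips 1 -> legal
(5,3): no bracket -> illegal
(5,4): no bracket -> illegal
(5,5): no bracket -> illegal
B mobility = 8
-- W to move --
(0,4): flips 2 -> legal
(1,2): no bracket -> illegal
(1,4): no bracket -> illegal
(2,1): no bracket -> illegal
(3,1): flips 1 -> legal
(3,4): no bracket -> illegal
(4,1): no bracket -> illegal
(4,2): flips 2 -> legal
(5,2): no bracket -> illegal
(5,3): flips 1 -> legal
(5,4): no bracket -> illegal
W mobility = 4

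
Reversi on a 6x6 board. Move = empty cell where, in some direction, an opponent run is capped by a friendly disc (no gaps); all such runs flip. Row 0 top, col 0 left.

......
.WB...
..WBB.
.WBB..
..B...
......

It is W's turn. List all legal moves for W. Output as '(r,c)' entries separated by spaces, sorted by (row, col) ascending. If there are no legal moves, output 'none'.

(0,1): no bracket -> illegal
(0,2): flips 1 -> legal
(0,3): no bracket -> illegal
(1,3): flips 1 -> legal
(1,4): no bracket -> illegal
(1,5): no bracket -> illegal
(2,1): no bracket -> illegal
(2,5): flips 2 -> legal
(3,4): flips 2 -> legal
(3,5): no bracket -> illegal
(4,1): no bracket -> illegal
(4,3): no bracket -> illegal
(4,4): flips 1 -> legal
(5,1): no bracket -> illegal
(5,2): flips 2 -> legal
(5,3): flips 1 -> legal

Answer: (0,2) (1,3) (2,5) (3,4) (4,4) (5,2) (5,3)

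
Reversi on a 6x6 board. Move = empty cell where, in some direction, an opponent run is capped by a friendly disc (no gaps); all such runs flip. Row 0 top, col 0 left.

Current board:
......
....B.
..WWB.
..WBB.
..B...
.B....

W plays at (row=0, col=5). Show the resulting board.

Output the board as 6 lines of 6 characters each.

Answer: .....W
....W.
..WWB.
..WBB.
..B...
.B....

Derivation:
Place W at (0,5); scan 8 dirs for brackets.
Dir NW: edge -> no flip
Dir N: edge -> no flip
Dir NE: edge -> no flip
Dir W: first cell '.' (not opp) -> no flip
Dir E: edge -> no flip
Dir SW: opp run (1,4) capped by W -> flip
Dir S: first cell '.' (not opp) -> no flip
Dir SE: edge -> no flip
All flips: (1,4)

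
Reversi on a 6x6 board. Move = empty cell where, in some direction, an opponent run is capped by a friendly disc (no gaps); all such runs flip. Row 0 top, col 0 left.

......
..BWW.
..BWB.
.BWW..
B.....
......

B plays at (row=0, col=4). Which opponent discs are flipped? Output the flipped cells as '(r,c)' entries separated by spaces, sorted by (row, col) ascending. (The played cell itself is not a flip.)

Answer: (1,3) (1,4)

Derivation:
Dir NW: edge -> no flip
Dir N: edge -> no flip
Dir NE: edge -> no flip
Dir W: first cell '.' (not opp) -> no flip
Dir E: first cell '.' (not opp) -> no flip
Dir SW: opp run (1,3) capped by B -> flip
Dir S: opp run (1,4) capped by B -> flip
Dir SE: first cell '.' (not opp) -> no flip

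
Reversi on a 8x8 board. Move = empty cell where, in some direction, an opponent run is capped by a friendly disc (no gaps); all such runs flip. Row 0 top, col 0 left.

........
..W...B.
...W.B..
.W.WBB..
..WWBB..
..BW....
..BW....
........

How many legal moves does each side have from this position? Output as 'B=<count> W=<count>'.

Answer: B=7 W=11

Derivation:
-- B to move --
(0,1): flips 2 -> legal
(0,2): no bracket -> illegal
(0,3): no bracket -> illegal
(1,1): no bracket -> illegal
(1,3): no bracket -> illegal
(1,4): no bracket -> illegal
(2,0): no bracket -> illegal
(2,1): no bracket -> illegal
(2,2): flips 1 -> legal
(2,4): no bracket -> illegal
(3,0): no bracket -> illegal
(3,2): flips 2 -> legal
(4,0): no bracket -> illegal
(4,1): flips 2 -> legal
(5,1): no bracket -> illegal
(5,4): flips 1 -> legal
(6,4): flips 1 -> legal
(7,2): no bracket -> illegal
(7,3): no bracket -> illegal
(7,4): flips 1 -> legal
B mobility = 7
-- W to move --
(0,5): no bracket -> illegal
(0,6): no bracket -> illegal
(0,7): flips 3 -> legal
(1,4): no bracket -> illegal
(1,5): no bracket -> illegal
(1,7): no bracket -> illegal
(2,4): no bracket -> illegal
(2,6): flips 2 -> legal
(2,7): no bracket -> illegal
(3,6): flips 2 -> legal
(4,1): flips 1 -> legal
(4,6): flips 2 -> legal
(5,1): flips 1 -> legal
(5,4): no bracket -> illegal
(5,5): flips 1 -> legal
(5,6): flips 2 -> legal
(6,1): flips 2 -> legal
(7,1): flips 1 -> legal
(7,2): flips 2 -> legal
(7,3): no bracket -> illegal
W mobility = 11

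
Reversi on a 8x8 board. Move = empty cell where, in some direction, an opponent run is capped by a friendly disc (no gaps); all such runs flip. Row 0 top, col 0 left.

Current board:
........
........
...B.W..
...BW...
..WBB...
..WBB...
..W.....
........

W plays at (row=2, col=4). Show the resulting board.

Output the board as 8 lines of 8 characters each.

Answer: ........
........
...BWW..
...WW...
..WBB...
..WBB...
..W.....
........

Derivation:
Place W at (2,4); scan 8 dirs for brackets.
Dir NW: first cell '.' (not opp) -> no flip
Dir N: first cell '.' (not opp) -> no flip
Dir NE: first cell '.' (not opp) -> no flip
Dir W: opp run (2,3), next='.' -> no flip
Dir E: first cell 'W' (not opp) -> no flip
Dir SW: opp run (3,3) capped by W -> flip
Dir S: first cell 'W' (not opp) -> no flip
Dir SE: first cell '.' (not opp) -> no flip
All flips: (3,3)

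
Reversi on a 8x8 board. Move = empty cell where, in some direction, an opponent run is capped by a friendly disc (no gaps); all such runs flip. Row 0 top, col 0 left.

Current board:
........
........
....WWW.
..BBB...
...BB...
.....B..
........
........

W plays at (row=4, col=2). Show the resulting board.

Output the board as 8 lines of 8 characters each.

Place W at (4,2); scan 8 dirs for brackets.
Dir NW: first cell '.' (not opp) -> no flip
Dir N: opp run (3,2), next='.' -> no flip
Dir NE: opp run (3,3) capped by W -> flip
Dir W: first cell '.' (not opp) -> no flip
Dir E: opp run (4,3) (4,4), next='.' -> no flip
Dir SW: first cell '.' (not opp) -> no flip
Dir S: first cell '.' (not opp) -> no flip
Dir SE: first cell '.' (not opp) -> no flip
All flips: (3,3)

Answer: ........
........
....WWW.
..BWB...
..WBB...
.....B..
........
........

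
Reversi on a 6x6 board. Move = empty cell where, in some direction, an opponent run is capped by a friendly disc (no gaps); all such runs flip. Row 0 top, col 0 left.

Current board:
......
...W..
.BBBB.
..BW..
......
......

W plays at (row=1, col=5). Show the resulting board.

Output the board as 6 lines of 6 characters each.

Answer: ......
...W.W
.BBBW.
..BW..
......
......

Derivation:
Place W at (1,5); scan 8 dirs for brackets.
Dir NW: first cell '.' (not opp) -> no flip
Dir N: first cell '.' (not opp) -> no flip
Dir NE: edge -> no flip
Dir W: first cell '.' (not opp) -> no flip
Dir E: edge -> no flip
Dir SW: opp run (2,4) capped by W -> flip
Dir S: first cell '.' (not opp) -> no flip
Dir SE: edge -> no flip
All flips: (2,4)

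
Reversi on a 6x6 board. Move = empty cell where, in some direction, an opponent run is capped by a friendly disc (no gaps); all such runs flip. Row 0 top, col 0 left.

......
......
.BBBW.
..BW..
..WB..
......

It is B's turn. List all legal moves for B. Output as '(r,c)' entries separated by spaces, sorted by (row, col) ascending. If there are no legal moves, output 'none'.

Answer: (2,5) (3,4) (4,1) (4,4) (5,2)

Derivation:
(1,3): no bracket -> illegal
(1,4): no bracket -> illegal
(1,5): no bracket -> illegal
(2,5): flips 1 -> legal
(3,1): no bracket -> illegal
(3,4): flips 1 -> legal
(3,5): no bracket -> illegal
(4,1): flips 1 -> legal
(4,4): flips 1 -> legal
(5,1): no bracket -> illegal
(5,2): flips 1 -> legal
(5,3): no bracket -> illegal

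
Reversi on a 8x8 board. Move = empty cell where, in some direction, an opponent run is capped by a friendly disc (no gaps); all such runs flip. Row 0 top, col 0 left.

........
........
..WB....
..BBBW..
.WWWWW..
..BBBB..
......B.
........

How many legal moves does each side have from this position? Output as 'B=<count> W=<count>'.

Answer: B=11 W=13

Derivation:
-- B to move --
(1,1): flips 1 -> legal
(1,2): flips 1 -> legal
(1,3): no bracket -> illegal
(2,1): flips 1 -> legal
(2,4): no bracket -> illegal
(2,5): flips 2 -> legal
(2,6): flips 2 -> legal
(3,0): flips 1 -> legal
(3,1): flips 1 -> legal
(3,6): flips 2 -> legal
(4,0): no bracket -> illegal
(4,6): no bracket -> illegal
(5,0): flips 1 -> legal
(5,1): flips 1 -> legal
(5,6): flips 1 -> legal
B mobility = 11
-- W to move --
(1,2): flips 2 -> legal
(1,3): flips 2 -> legal
(1,4): flips 2 -> legal
(2,1): flips 1 -> legal
(2,4): flips 3 -> legal
(2,5): flips 1 -> legal
(3,1): flips 3 -> legal
(4,6): no bracket -> illegal
(5,1): no bracket -> illegal
(5,6): no bracket -> illegal
(5,7): no bracket -> illegal
(6,1): flips 1 -> legal
(6,2): flips 2 -> legal
(6,3): flips 3 -> legal
(6,4): flips 2 -> legal
(6,5): flips 2 -> legal
(6,7): no bracket -> illegal
(7,5): no bracket -> illegal
(7,6): no bracket -> illegal
(7,7): flips 2 -> legal
W mobility = 13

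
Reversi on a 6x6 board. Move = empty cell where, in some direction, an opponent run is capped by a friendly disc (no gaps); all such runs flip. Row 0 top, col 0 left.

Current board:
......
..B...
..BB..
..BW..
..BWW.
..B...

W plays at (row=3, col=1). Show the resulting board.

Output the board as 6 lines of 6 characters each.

Place W at (3,1); scan 8 dirs for brackets.
Dir NW: first cell '.' (not opp) -> no flip
Dir N: first cell '.' (not opp) -> no flip
Dir NE: opp run (2,2), next='.' -> no flip
Dir W: first cell '.' (not opp) -> no flip
Dir E: opp run (3,2) capped by W -> flip
Dir SW: first cell '.' (not opp) -> no flip
Dir S: first cell '.' (not opp) -> no flip
Dir SE: opp run (4,2), next='.' -> no flip
All flips: (3,2)

Answer: ......
..B...
..BB..
.WWW..
..BWW.
..B...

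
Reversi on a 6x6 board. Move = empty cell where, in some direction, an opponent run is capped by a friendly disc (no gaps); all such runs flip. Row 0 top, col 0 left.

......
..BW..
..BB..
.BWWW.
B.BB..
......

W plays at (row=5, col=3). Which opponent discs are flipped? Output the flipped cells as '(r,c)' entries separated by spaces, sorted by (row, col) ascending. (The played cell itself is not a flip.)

Dir NW: opp run (4,2) (3,1), next='.' -> no flip
Dir N: opp run (4,3) capped by W -> flip
Dir NE: first cell '.' (not opp) -> no flip
Dir W: first cell '.' (not opp) -> no flip
Dir E: first cell '.' (not opp) -> no flip
Dir SW: edge -> no flip
Dir S: edge -> no flip
Dir SE: edge -> no flip

Answer: (4,3)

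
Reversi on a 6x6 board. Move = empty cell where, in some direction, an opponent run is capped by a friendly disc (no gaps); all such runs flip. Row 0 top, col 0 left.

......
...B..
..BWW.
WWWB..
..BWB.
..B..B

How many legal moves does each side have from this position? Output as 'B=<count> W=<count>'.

-- B to move --
(1,2): no bracket -> illegal
(1,4): no bracket -> illegal
(1,5): flips 1 -> legal
(2,0): flips 1 -> legal
(2,1): no bracket -> illegal
(2,5): flips 2 -> legal
(3,4): flips 1 -> legal
(3,5): flips 1 -> legal
(4,0): flips 1 -> legal
(4,1): no bracket -> illegal
(5,3): flips 1 -> legal
(5,4): no bracket -> illegal
B mobility = 7
-- W to move --
(0,2): flips 1 -> legal
(0,3): flips 1 -> legal
(0,4): flips 2 -> legal
(1,1): no bracket -> illegal
(1,2): flips 1 -> legal
(1,4): no bracket -> illegal
(2,1): flips 1 -> legal
(3,4): flips 1 -> legal
(3,5): no bracket -> illegal
(4,1): flips 1 -> legal
(4,5): flips 1 -> legal
(5,1): flips 2 -> legal
(5,3): flips 1 -> legal
(5,4): no bracket -> illegal
W mobility = 10

Answer: B=7 W=10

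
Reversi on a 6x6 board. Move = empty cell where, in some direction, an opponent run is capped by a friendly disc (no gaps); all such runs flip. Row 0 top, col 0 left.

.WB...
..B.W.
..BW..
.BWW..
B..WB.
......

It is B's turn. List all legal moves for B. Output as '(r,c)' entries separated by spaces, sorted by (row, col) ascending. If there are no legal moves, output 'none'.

(0,0): flips 1 -> legal
(0,3): no bracket -> illegal
(0,4): no bracket -> illegal
(0,5): no bracket -> illegal
(1,0): no bracket -> illegal
(1,1): no bracket -> illegal
(1,3): no bracket -> illegal
(1,5): no bracket -> illegal
(2,1): no bracket -> illegal
(2,4): flips 1 -> legal
(2,5): no bracket -> illegal
(3,4): flips 3 -> legal
(4,1): no bracket -> illegal
(4,2): flips 2 -> legal
(5,2): no bracket -> illegal
(5,3): no bracket -> illegal
(5,4): no bracket -> illegal

Answer: (0,0) (2,4) (3,4) (4,2)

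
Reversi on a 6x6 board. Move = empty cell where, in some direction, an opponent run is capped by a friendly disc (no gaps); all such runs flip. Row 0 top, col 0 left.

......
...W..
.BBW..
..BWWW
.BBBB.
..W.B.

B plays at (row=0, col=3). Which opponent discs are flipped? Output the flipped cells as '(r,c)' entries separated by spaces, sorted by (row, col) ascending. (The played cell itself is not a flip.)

Dir NW: edge -> no flip
Dir N: edge -> no flip
Dir NE: edge -> no flip
Dir W: first cell '.' (not opp) -> no flip
Dir E: first cell '.' (not opp) -> no flip
Dir SW: first cell '.' (not opp) -> no flip
Dir S: opp run (1,3) (2,3) (3,3) capped by B -> flip
Dir SE: first cell '.' (not opp) -> no flip

Answer: (1,3) (2,3) (3,3)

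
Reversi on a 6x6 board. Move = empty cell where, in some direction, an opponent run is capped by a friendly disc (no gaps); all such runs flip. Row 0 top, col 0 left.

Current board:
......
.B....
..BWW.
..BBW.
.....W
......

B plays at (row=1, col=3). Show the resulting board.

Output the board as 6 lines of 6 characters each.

Place B at (1,3); scan 8 dirs for brackets.
Dir NW: first cell '.' (not opp) -> no flip
Dir N: first cell '.' (not opp) -> no flip
Dir NE: first cell '.' (not opp) -> no flip
Dir W: first cell '.' (not opp) -> no flip
Dir E: first cell '.' (not opp) -> no flip
Dir SW: first cell 'B' (not opp) -> no flip
Dir S: opp run (2,3) capped by B -> flip
Dir SE: opp run (2,4), next='.' -> no flip
All flips: (2,3)

Answer: ......
.B.B..
..BBW.
..BBW.
.....W
......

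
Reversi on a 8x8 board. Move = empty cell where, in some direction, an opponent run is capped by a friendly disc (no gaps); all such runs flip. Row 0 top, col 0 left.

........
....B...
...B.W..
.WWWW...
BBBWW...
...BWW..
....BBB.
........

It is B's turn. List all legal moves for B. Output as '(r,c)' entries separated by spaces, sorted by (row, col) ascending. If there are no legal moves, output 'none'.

(1,5): no bracket -> illegal
(1,6): no bracket -> illegal
(2,0): flips 1 -> legal
(2,1): flips 4 -> legal
(2,2): flips 5 -> legal
(2,4): flips 4 -> legal
(2,6): no bracket -> illegal
(3,0): no bracket -> illegal
(3,5): flips 1 -> legal
(3,6): flips 1 -> legal
(4,5): flips 4 -> legal
(4,6): flips 1 -> legal
(5,2): no bracket -> illegal
(5,6): flips 2 -> legal
(6,3): no bracket -> illegal

Answer: (2,0) (2,1) (2,2) (2,4) (3,5) (3,6) (4,5) (4,6) (5,6)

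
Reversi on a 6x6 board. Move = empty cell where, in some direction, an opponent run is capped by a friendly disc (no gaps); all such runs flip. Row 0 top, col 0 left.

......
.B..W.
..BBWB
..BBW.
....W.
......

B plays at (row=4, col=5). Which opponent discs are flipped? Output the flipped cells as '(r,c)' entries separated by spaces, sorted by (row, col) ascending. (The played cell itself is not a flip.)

Answer: (3,4)

Derivation:
Dir NW: opp run (3,4) capped by B -> flip
Dir N: first cell '.' (not opp) -> no flip
Dir NE: edge -> no flip
Dir W: opp run (4,4), next='.' -> no flip
Dir E: edge -> no flip
Dir SW: first cell '.' (not opp) -> no flip
Dir S: first cell '.' (not opp) -> no flip
Dir SE: edge -> no flip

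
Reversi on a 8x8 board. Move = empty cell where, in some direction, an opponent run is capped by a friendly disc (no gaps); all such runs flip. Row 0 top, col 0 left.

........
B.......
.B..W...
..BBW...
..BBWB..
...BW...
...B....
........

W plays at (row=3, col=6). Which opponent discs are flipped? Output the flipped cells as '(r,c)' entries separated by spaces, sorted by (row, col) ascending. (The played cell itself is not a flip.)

Dir NW: first cell '.' (not opp) -> no flip
Dir N: first cell '.' (not opp) -> no flip
Dir NE: first cell '.' (not opp) -> no flip
Dir W: first cell '.' (not opp) -> no flip
Dir E: first cell '.' (not opp) -> no flip
Dir SW: opp run (4,5) capped by W -> flip
Dir S: first cell '.' (not opp) -> no flip
Dir SE: first cell '.' (not opp) -> no flip

Answer: (4,5)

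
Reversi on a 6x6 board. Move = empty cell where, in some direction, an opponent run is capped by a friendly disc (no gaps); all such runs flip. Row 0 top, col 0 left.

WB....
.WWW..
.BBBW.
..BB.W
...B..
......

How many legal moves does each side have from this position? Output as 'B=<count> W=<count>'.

-- B to move --
(0,2): flips 1 -> legal
(0,3): flips 2 -> legal
(0,4): flips 1 -> legal
(1,0): no bracket -> illegal
(1,4): no bracket -> illegal
(1,5): flips 1 -> legal
(2,0): no bracket -> illegal
(2,5): flips 1 -> legal
(3,4): no bracket -> illegal
(4,4): no bracket -> illegal
(4,5): no bracket -> illegal
B mobility = 5
-- W to move --
(0,2): flips 1 -> legal
(1,0): no bracket -> illegal
(1,4): no bracket -> illegal
(2,0): flips 3 -> legal
(3,0): flips 1 -> legal
(3,1): flips 2 -> legal
(3,4): flips 1 -> legal
(4,1): no bracket -> illegal
(4,2): flips 3 -> legal
(4,4): flips 2 -> legal
(5,2): no bracket -> illegal
(5,3): flips 3 -> legal
(5,4): no bracket -> illegal
W mobility = 8

Answer: B=5 W=8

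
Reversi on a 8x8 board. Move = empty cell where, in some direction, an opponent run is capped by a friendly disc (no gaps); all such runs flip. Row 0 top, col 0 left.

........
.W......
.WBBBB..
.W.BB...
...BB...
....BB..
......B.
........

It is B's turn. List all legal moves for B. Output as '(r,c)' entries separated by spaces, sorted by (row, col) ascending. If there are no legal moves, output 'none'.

Answer: (0,0) (2,0) (4,0)

Derivation:
(0,0): flips 1 -> legal
(0,1): no bracket -> illegal
(0,2): no bracket -> illegal
(1,0): no bracket -> illegal
(1,2): no bracket -> illegal
(2,0): flips 1 -> legal
(3,0): no bracket -> illegal
(3,2): no bracket -> illegal
(4,0): flips 1 -> legal
(4,1): no bracket -> illegal
(4,2): no bracket -> illegal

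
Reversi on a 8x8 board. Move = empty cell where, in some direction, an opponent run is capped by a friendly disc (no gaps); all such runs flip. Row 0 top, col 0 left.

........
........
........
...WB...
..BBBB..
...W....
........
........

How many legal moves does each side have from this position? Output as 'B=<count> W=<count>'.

-- B to move --
(2,2): flips 1 -> legal
(2,3): flips 1 -> legal
(2,4): flips 1 -> legal
(3,2): flips 1 -> legal
(5,2): no bracket -> illegal
(5,4): no bracket -> illegal
(6,2): flips 1 -> legal
(6,3): flips 1 -> legal
(6,4): flips 1 -> legal
B mobility = 7
-- W to move --
(2,3): no bracket -> illegal
(2,4): no bracket -> illegal
(2,5): no bracket -> illegal
(3,1): flips 1 -> legal
(3,2): no bracket -> illegal
(3,5): flips 2 -> legal
(3,6): no bracket -> illegal
(4,1): no bracket -> illegal
(4,6): no bracket -> illegal
(5,1): flips 1 -> legal
(5,2): no bracket -> illegal
(5,4): no bracket -> illegal
(5,5): flips 1 -> legal
(5,6): no bracket -> illegal
W mobility = 4

Answer: B=7 W=4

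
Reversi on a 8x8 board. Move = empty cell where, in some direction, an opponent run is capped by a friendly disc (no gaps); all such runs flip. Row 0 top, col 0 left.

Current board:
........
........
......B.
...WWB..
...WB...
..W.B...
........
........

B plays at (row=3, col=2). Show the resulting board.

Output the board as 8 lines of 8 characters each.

Answer: ........
........
......B.
..BBBB..
...BB...
..W.B...
........
........

Derivation:
Place B at (3,2); scan 8 dirs for brackets.
Dir NW: first cell '.' (not opp) -> no flip
Dir N: first cell '.' (not opp) -> no flip
Dir NE: first cell '.' (not opp) -> no flip
Dir W: first cell '.' (not opp) -> no flip
Dir E: opp run (3,3) (3,4) capped by B -> flip
Dir SW: first cell '.' (not opp) -> no flip
Dir S: first cell '.' (not opp) -> no flip
Dir SE: opp run (4,3) capped by B -> flip
All flips: (3,3) (3,4) (4,3)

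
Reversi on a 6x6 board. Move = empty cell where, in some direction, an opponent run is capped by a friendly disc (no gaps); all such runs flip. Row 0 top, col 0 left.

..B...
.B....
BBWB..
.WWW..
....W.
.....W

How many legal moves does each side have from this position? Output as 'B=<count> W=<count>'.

Answer: B=3 W=6

Derivation:
-- B to move --
(1,2): no bracket -> illegal
(1,3): no bracket -> illegal
(2,4): no bracket -> illegal
(3,0): no bracket -> illegal
(3,4): no bracket -> illegal
(3,5): no bracket -> illegal
(4,0): no bracket -> illegal
(4,1): flips 2 -> legal
(4,2): flips 1 -> legal
(4,3): flips 2 -> legal
(4,5): no bracket -> illegal
(5,3): no bracket -> illegal
(5,4): no bracket -> illegal
B mobility = 3
-- W to move --
(0,0): flips 1 -> legal
(0,1): flips 2 -> legal
(0,3): no bracket -> illegal
(1,0): flips 1 -> legal
(1,2): no bracket -> illegal
(1,3): flips 1 -> legal
(1,4): flips 1 -> legal
(2,4): flips 1 -> legal
(3,0): no bracket -> illegal
(3,4): no bracket -> illegal
W mobility = 6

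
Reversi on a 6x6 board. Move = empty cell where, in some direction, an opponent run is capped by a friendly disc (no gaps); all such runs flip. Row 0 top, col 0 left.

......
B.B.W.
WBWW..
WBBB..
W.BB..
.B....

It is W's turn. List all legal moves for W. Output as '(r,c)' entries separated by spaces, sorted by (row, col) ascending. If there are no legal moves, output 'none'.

(0,0): flips 1 -> legal
(0,1): flips 1 -> legal
(0,2): flips 1 -> legal
(0,3): flips 2 -> legal
(1,1): no bracket -> illegal
(1,3): no bracket -> illegal
(2,4): no bracket -> illegal
(3,4): flips 3 -> legal
(4,1): flips 1 -> legal
(4,4): flips 1 -> legal
(5,0): no bracket -> illegal
(5,2): flips 2 -> legal
(5,3): flips 4 -> legal
(5,4): no bracket -> illegal

Answer: (0,0) (0,1) (0,2) (0,3) (3,4) (4,1) (4,4) (5,2) (5,3)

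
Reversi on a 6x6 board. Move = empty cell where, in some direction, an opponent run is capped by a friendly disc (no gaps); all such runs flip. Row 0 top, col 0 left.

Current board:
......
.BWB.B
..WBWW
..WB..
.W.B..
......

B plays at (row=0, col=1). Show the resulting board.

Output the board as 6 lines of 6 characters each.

Place B at (0,1); scan 8 dirs for brackets.
Dir NW: edge -> no flip
Dir N: edge -> no flip
Dir NE: edge -> no flip
Dir W: first cell '.' (not opp) -> no flip
Dir E: first cell '.' (not opp) -> no flip
Dir SW: first cell '.' (not opp) -> no flip
Dir S: first cell 'B' (not opp) -> no flip
Dir SE: opp run (1,2) capped by B -> flip
All flips: (1,2)

Answer: .B....
.BBB.B
..WBWW
..WB..
.W.B..
......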